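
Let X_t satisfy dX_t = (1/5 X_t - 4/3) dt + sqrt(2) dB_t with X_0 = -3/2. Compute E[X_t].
E[X_t] = 20/3 - 49*exp(t/5)/6

Taking expectations and using E[dB_t] = 0, the mean m(t) = E[X_t] satisfies the ODE m'(t) = a m(t) + b with m(0) = x_0. With a = 1/5, b = -4/3, x_0 = -3/2, the solution is
  m(t) = x_0 * exp(a t) + (b/a) * (exp(a t) - 1)
       = (-3/2) * exp((1/5) t) + ((-4/3)/(1/5)) * (exp((1/5) t) - 1)
       = 20/3 - 49*exp(t/5)/6.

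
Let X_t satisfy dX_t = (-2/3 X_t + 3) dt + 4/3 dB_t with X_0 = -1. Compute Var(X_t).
Var(X_t) = 4/3 - 4*exp(-4*t/3)/3

The variance V(t) = Var(X_t) satisfies V'(t) = 2 a V(t) + c^2 with V(0) = 0 (drift coefficient is linear in X, diffusion is constant). With a = -2/3, c = 4/3, the solution is
  V(t) = (c^2 / (2 a)) * (exp(2 a t) - 1)
       = ((4/3)^2 / (2*(-2/3))) * (exp((-4/3) t) - 1)
       = 4/3 - 4*exp(-4*t/3)/3.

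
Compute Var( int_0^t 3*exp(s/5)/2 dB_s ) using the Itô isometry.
Var = 45*exp(2*t/5)/8 - 45/8

The Itô integral of a deterministic integrand f(s) has mean 0 because each increment f(s) * (B_{s+ds} - B_s) has mean 0. By the Itô isometry:
  Var( int_0^t f(s) dB_s ) = E[ (int_0^t f(s) dB_s)^2 ] = int_0^t f(s)^2 ds.
Here f(s) = 3*exp(s/5)/2, so f(s)^2 = 9*exp(2*s/5)/4. Integrate:
  int_0^t (9*exp(2*s/5)/4) ds = 45*exp(2*t/5)/8 - 45/8.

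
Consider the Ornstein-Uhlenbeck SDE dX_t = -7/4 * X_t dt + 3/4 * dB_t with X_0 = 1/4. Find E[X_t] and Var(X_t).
E[X_t] = exp(-7*t/4)/4; Var(X_t) = 9/56 - 9*exp(-7*t/2)/56

The OU SDE dX = -theta X dt + sigma dB admits the integrating factor exp(theta t): d(exp(theta t) X_t) = sigma exp(theta t) dB_t. Integrating from 0 to t:
  X_t = x_0 * exp(-theta t) + sigma * int_0^t exp(-theta (t-s)) dB_s.
The Itô integral has mean 0 and (by the Itô isometry) variance sigma^2 * int_0^t exp(-2 theta (t - s)) ds = sigma^2 * (1 - exp(-2 theta t)) / (2 theta).
With theta = 7/4, sigma = 3/4, x_0 = 1/4:
  E[X_t] = 1/4 * exp(-7/4 t) = exp(-7*t/4)/4
  Var(X_t) = (3/4)^2 * (1 - exp(-2*7/4 t)) / (2 * 7/4) = 9/56 - 9*exp(-7*t/2)/56.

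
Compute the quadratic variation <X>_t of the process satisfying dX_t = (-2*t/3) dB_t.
<X>_t = 4*t^3/27

For an Itô process dX_t = a(t) dt + b(t) dB_t, the quadratic variation is <X>_t = int_0^t b(s)^2 ds (the drift term does not contribute). Here b(s) = -2*s/3, so
  b(s)^2 = 4*s^2/9.
Integrating from 0 to t:
  <X>_t = int_0^t (4*s^2/9) ds = 4*t^3/27.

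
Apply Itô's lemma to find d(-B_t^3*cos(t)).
d(-B_t^3*cos(t)) = (B_t*(B_t^2*sin(t) - 3*cos(t))) dt + (-3*B_t^2*cos(t)) dB_t

Itô's formula for f(t, x): d f(t, B_t) = (f_t + (1/2) f_xx) dt + f_x dB_t. Compute partials of f(t, x) = -x^3*cos(t):
  f_t(t,x)  = x^3*sin(t)
  f_x(t,x)  = -3*x^2*cos(t)
  f_xx(t,x) = -6*x*cos(t)
Assemble drift = f_t + (1/2) f_xx = x*(x^2*sin(t) - 3*cos(t)) and diffusion = f_x = -3*x^2*cos(t). Substituting x = B_t:
  d(-B_t^3*cos(t)) = (B_t*(B_t^2*sin(t) - 3*cos(t))) dt + (-3*B_t^2*cos(t)) dB_t.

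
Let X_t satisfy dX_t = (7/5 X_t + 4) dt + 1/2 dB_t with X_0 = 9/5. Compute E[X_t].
E[X_t] = 163*exp(7*t/5)/35 - 20/7

Taking expectations and using E[dB_t] = 0, the mean m(t) = E[X_t] satisfies the ODE m'(t) = a m(t) + b with m(0) = x_0. With a = 7/5, b = 4, x_0 = 9/5, the solution is
  m(t) = x_0 * exp(a t) + (b/a) * (exp(a t) - 1)
       = (9/5) * exp((7/5) t) + (4/(7/5)) * (exp((7/5) t) - 1)
       = 163*exp(7*t/5)/35 - 20/7.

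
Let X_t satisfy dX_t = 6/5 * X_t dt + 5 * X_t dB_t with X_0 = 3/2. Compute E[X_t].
E[X_t] = 3*exp(6*t/5)/2

For GBM dX = mu X dt + sigma X dB with X_0 = x_0, apply Itô to Y = log X: dY = (mu - sigma^2/2) dt + sigma dB, so Y_t = log(x_0) + (mu - sigma^2/2) t + sigma B_t and hence X_t = x_0 * exp((mu - sigma^2/2) t + sigma B_t).
With mu = 6/5, sigma = 5, x_0 = 3/2, this gives:
  X_t = 3/2 * exp((-113/10) * t + (5) * B_t).
Since sigma*B_t ~ Normal(0, sigma^2 t), E[exp(sigma*B_t)] = exp(sigma^2 t / 2); so E[X_t] = x_0 * exp((mu - sigma^2/2) t) * exp(sigma^2 t / 2) = x_0 * exp(mu t) = 3*exp(6*t/5)/2.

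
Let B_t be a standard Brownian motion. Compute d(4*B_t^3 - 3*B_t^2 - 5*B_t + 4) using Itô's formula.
d(4*B_t^3 - 3*B_t^2 - 5*B_t + 4) = (12*B_t - 3) dt + (12*B_t^2 - 6*B_t - 5) dB_t

Itô's formula for f(B_t) gives d f(B_t) = f'(B_t) dB_t + (1/2) f''(B_t) dt. Compute derivatives of f(x) = 4*x^3 - 3*x^2 - 5*x + 4:
  f'(x)  = 12*x^2 - 6*x - 5
  f''(x) = 24*x - 6
Substitute x = B_t and multiply the f'' term by 1/2:
  drift     = (1/2) * (24*x - 6) evaluated at B_t = 12*B_t - 3
  diffusion = (12*x^2 - 6*x - 5) evaluated at B_t = 12*B_t^2 - 6*B_t - 5
Therefore d(4*B_t^3 - 3*B_t^2 - 5*B_t + 4) = (12*B_t - 3) dt + (12*B_t^2 - 6*B_t - 5) dB_t.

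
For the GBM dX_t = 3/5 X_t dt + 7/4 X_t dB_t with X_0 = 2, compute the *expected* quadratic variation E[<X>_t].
E[<X>_t] = 980*exp(341*t/80)/341 - 980/341

<X>_t = int_0^t ((7/4) * X_s)^2 ds. Taking expectation inside the integral: E[<X>_t] = (7/4)^2 * int_0^t E[X_s^2] ds. For GBM, E[X_s^2] = x_0^2 * exp((2 mu + sigma^2) s). Integrating:
  E[<X>_t] = (7/4)^2 * 2^2 * (exp((2*(3/5) + (7/4)^2) t) - 1) / (2*(3/5) + (7/4)^2)
           = (7/4)^2 * 2^2 * (exp((341/80) t) - 1) / (341/80) = 980*exp(341*t/80)/341 - 980/341.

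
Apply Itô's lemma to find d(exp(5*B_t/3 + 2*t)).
d(exp(5*B_t/3 + 2*t)) = (61*exp(5*B_t/3 + 2*t)/18) dt + (5*exp(5*B_t/3 + 2*t)/3) dB_t

Itô's formula for f(t, x): d f(t, B_t) = (f_t + (1/2) f_xx) dt + f_x dB_t. Compute partials of f(t, x) = exp(2*t + 5*x/3):
  f_t(t,x)  = 2*exp(2*t + 5*x/3)
  f_x(t,x)  = 5*exp(2*t + 5*x/3)/3
  f_xx(t,x) = 25*exp(2*t + 5*x/3)/9
Assemble drift = f_t + (1/2) f_xx = 61*exp(2*t + 5*x/3)/18 and diffusion = f_x = 5*exp(2*t + 5*x/3)/3. Substituting x = B_t:
  d(exp(5*B_t/3 + 2*t)) = (61*exp(5*B_t/3 + 2*t)/18) dt + (5*exp(5*B_t/3 + 2*t)/3) dB_t.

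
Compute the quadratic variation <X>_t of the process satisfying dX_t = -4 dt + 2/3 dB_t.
<X>_t = 4*t/9

For an Itô process dX_t = a(t) dt + b(t) dB_t, the quadratic variation is <X>_t = int_0^t b(s)^2 ds (the drift term does not contribute). Here b(s) = 2/3, so
  b(s)^2 = 4/9.
Integrating from 0 to t:
  <X>_t = int_0^t (4/9) ds = 4*t/9.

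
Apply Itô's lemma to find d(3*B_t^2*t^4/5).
d(3*B_t^2*t^4/5) = (3*t^3*(4*B_t^2 + t)/5) dt + (6*B_t*t^4/5) dB_t

Itô's formula for f(t, x): d f(t, B_t) = (f_t + (1/2) f_xx) dt + f_x dB_t. Compute partials of f(t, x) = 3*t^4*x^2/5:
  f_t(t,x)  = 12*t^3*x^2/5
  f_x(t,x)  = 6*t^4*x/5
  f_xx(t,x) = 6*t^4/5
Assemble drift = f_t + (1/2) f_xx = 3*t^3*(t + 4*x^2)/5 and diffusion = f_x = 6*t^4*x/5. Substituting x = B_t:
  d(3*B_t^2*t^4/5) = (3*t^3*(4*B_t^2 + t)/5) dt + (6*B_t*t^4/5) dB_t.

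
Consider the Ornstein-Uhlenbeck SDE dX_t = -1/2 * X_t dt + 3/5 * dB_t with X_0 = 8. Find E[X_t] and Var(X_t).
E[X_t] = 8*exp(-t/2); Var(X_t) = 9/25 - 9*exp(-t)/25

The OU SDE dX = -theta X dt + sigma dB admits the integrating factor exp(theta t): d(exp(theta t) X_t) = sigma exp(theta t) dB_t. Integrating from 0 to t:
  X_t = x_0 * exp(-theta t) + sigma * int_0^t exp(-theta (t-s)) dB_s.
The Itô integral has mean 0 and (by the Itô isometry) variance sigma^2 * int_0^t exp(-2 theta (t - s)) ds = sigma^2 * (1 - exp(-2 theta t)) / (2 theta).
With theta = 1/2, sigma = 3/5, x_0 = 8:
  E[X_t] = 8 * exp(-1/2 t) = 8*exp(-t/2)
  Var(X_t) = (3/5)^2 * (1 - exp(-2*1/2 t)) / (2 * 1/2) = 9/25 - 9*exp(-t)/25.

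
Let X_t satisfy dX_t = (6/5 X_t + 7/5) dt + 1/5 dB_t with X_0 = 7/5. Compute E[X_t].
E[X_t] = 77*exp(6*t/5)/30 - 7/6

Taking expectations and using E[dB_t] = 0, the mean m(t) = E[X_t] satisfies the ODE m'(t) = a m(t) + b with m(0) = x_0. With a = 6/5, b = 7/5, x_0 = 7/5, the solution is
  m(t) = x_0 * exp(a t) + (b/a) * (exp(a t) - 1)
       = (7/5) * exp((6/5) t) + ((7/5)/(6/5)) * (exp((6/5) t) - 1)
       = 77*exp(6*t/5)/30 - 7/6.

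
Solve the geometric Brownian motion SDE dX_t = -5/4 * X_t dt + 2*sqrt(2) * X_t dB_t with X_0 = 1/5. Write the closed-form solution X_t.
X_t = 1/5 * exp((-21/4) * t + (2*sqrt(2)) * B_t)

For GBM dX = mu X dt + sigma X dB with X_0 = x_0, apply Itô to Y = log X: dY = (mu - sigma^2/2) dt + sigma dB, so Y_t = log(x_0) + (mu - sigma^2/2) t + sigma B_t and hence X_t = x_0 * exp((mu - sigma^2/2) t + sigma B_t).
With mu = -5/4, sigma = 2*sqrt(2), x_0 = 1/5, this gives:
  X_t = 1/5 * exp((-21/4) * t + (2*sqrt(2)) * B_t).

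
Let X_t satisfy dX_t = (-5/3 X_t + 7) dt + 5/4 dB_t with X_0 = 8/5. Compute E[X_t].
E[X_t] = 21/5 - 13*exp(-5*t/3)/5

Taking expectations and using E[dB_t] = 0, the mean m(t) = E[X_t] satisfies the ODE m'(t) = a m(t) + b with m(0) = x_0. With a = -5/3, b = 7, x_0 = 8/5, the solution is
  m(t) = x_0 * exp(a t) + (b/a) * (exp(a t) - 1)
       = (8/5) * exp((-5/3) t) + (7/(-5/3)) * (exp((-5/3) t) - 1)
       = 21/5 - 13*exp(-5*t/3)/5.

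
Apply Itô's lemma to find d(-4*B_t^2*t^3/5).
d(-4*B_t^2*t^3/5) = (4*t^2*(-3*B_t^2 - t)/5) dt + (-8*B_t*t^3/5) dB_t

Itô's formula for f(t, x): d f(t, B_t) = (f_t + (1/2) f_xx) dt + f_x dB_t. Compute partials of f(t, x) = -4*t^3*x^2/5:
  f_t(t,x)  = -12*t^2*x^2/5
  f_x(t,x)  = -8*t^3*x/5
  f_xx(t,x) = -8*t^3/5
Assemble drift = f_t + (1/2) f_xx = 4*t^2*(-t - 3*x^2)/5 and diffusion = f_x = -8*t^3*x/5. Substituting x = B_t:
  d(-4*B_t^2*t^3/5) = (4*t^2*(-3*B_t^2 - t)/5) dt + (-8*B_t*t^3/5) dB_t.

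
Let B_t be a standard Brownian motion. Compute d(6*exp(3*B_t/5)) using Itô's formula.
d(6*exp(3*B_t/5)) = (27*exp(3*B_t/5)/25) dt + (18*exp(3*B_t/5)/5) dB_t

Itô's formula for f(B_t) gives d f(B_t) = f'(B_t) dB_t + (1/2) f''(B_t) dt. Compute derivatives of f(x) = 6*exp(3*x/5):
  f'(x)  = 18*exp(3*x/5)/5
  f''(x) = 54*exp(3*x/5)/25
Substitute x = B_t and multiply the f'' term by 1/2:
  drift     = (1/2) * (54*exp(3*x/5)/25) evaluated at B_t = 27*exp(3*B_t/5)/25
  diffusion = (18*exp(3*x/5)/5) evaluated at B_t = 18*exp(3*B_t/5)/5
Therefore d(6*exp(3*B_t/5)) = (27*exp(3*B_t/5)/25) dt + (18*exp(3*B_t/5)/5) dB_t.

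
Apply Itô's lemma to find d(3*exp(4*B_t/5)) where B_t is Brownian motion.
d(3*exp(4*B_t/5)) = (24*exp(4*B_t/5)/25) dt + (12*exp(4*B_t/5)/5) dB_t

Itô's formula for f(B_t) gives d f(B_t) = f'(B_t) dB_t + (1/2) f''(B_t) dt. Compute derivatives of f(x) = 3*exp(4*x/5):
  f'(x)  = 12*exp(4*x/5)/5
  f''(x) = 48*exp(4*x/5)/25
Substitute x = B_t and multiply the f'' term by 1/2:
  drift     = (1/2) * (48*exp(4*x/5)/25) evaluated at B_t = 24*exp(4*B_t/5)/25
  diffusion = (12*exp(4*x/5)/5) evaluated at B_t = 12*exp(4*B_t/5)/5
Therefore d(3*exp(4*B_t/5)) = (24*exp(4*B_t/5)/25) dt + (12*exp(4*B_t/5)/5) dB_t.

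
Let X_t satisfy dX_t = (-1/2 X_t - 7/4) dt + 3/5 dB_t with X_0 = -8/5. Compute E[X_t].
E[X_t] = -7/2 + 19*exp(-t/2)/10

Taking expectations and using E[dB_t] = 0, the mean m(t) = E[X_t] satisfies the ODE m'(t) = a m(t) + b with m(0) = x_0. With a = -1/2, b = -7/4, x_0 = -8/5, the solution is
  m(t) = x_0 * exp(a t) + (b/a) * (exp(a t) - 1)
       = (-8/5) * exp((-1/2) t) + ((-7/4)/(-1/2)) * (exp((-1/2) t) - 1)
       = -7/2 + 19*exp(-t/2)/10.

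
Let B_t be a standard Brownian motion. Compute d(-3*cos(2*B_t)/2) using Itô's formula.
d(-3*cos(2*B_t)/2) = (3*cos(2*B_t)) dt + (3*sin(2*B_t)) dB_t

Itô's formula for f(B_t) gives d f(B_t) = f'(B_t) dB_t + (1/2) f''(B_t) dt. Compute derivatives of f(x) = -3*cos(2*x)/2:
  f'(x)  = 3*sin(2*x)
  f''(x) = 6*cos(2*x)
Substitute x = B_t and multiply the f'' term by 1/2:
  drift     = (1/2) * (6*cos(2*x)) evaluated at B_t = 3*cos(2*B_t)
  diffusion = (3*sin(2*x)) evaluated at B_t = 3*sin(2*B_t)
Therefore d(-3*cos(2*B_t)/2) = (3*cos(2*B_t)) dt + (3*sin(2*B_t)) dB_t.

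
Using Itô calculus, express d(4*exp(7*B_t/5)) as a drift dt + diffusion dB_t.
d(4*exp(7*B_t/5)) = (98*exp(7*B_t/5)/25) dt + (28*exp(7*B_t/5)/5) dB_t

Itô's formula for f(B_t) gives d f(B_t) = f'(B_t) dB_t + (1/2) f''(B_t) dt. Compute derivatives of f(x) = 4*exp(7*x/5):
  f'(x)  = 28*exp(7*x/5)/5
  f''(x) = 196*exp(7*x/5)/25
Substitute x = B_t and multiply the f'' term by 1/2:
  drift     = (1/2) * (196*exp(7*x/5)/25) evaluated at B_t = 98*exp(7*B_t/5)/25
  diffusion = (28*exp(7*x/5)/5) evaluated at B_t = 28*exp(7*B_t/5)/5
Therefore d(4*exp(7*B_t/5)) = (98*exp(7*B_t/5)/25) dt + (28*exp(7*B_t/5)/5) dB_t.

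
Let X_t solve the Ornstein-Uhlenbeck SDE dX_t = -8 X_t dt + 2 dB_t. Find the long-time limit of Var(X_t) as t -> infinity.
lim Var(X_t) = 1/4

The OU SDE dX = -theta X dt + sigma dB admits the integrating factor exp(theta t): d(exp(theta t) X_t) = sigma exp(theta t) dB_t. Integrating from 0 to t gives X_t = x_0 * exp(-theta t) + sigma * int_0^t exp(-theta (t-s)) dB_s for any initial x_0. The Itô integral has variance (by the Itô isometry) sigma^2 * int_0^t exp(-2 theta (t - s)) ds = sigma^2 * (1 - exp(-2 theta t)) / (2 theta), independent of x_0.
With theta = 8, sigma = 2:
  Var(X_t) = (2)^2 * (1 - exp(-2*8 t)) / (2 * 8) = 1/4 - exp(-16*t)/4.
As t -> infinity, exp(-2*8 t) -> 0, so the stationary variance is sigma^2 / (2 theta) = 1/4.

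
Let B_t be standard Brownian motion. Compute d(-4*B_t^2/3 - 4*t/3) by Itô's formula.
d(-4*B_t^2/3 - 4*t/3) = (-8/3) dt + (-8*B_t/3) dB_t

Itô's formula for f(t, x): d f(t, B_t) = (f_t + (1/2) f_xx) dt + f_x dB_t. Compute partials of f(t, x) = -4*t/3 - 4*x^2/3:
  f_t(t,x)  = -4/3
  f_x(t,x)  = -8*x/3
  f_xx(t,x) = -8/3
Assemble drift = f_t + (1/2) f_xx = -8/3 and diffusion = f_x = -8*x/3. Substituting x = B_t:
  d(-4*B_t^2/3 - 4*t/3) = (-8/3) dt + (-8*B_t/3) dB_t.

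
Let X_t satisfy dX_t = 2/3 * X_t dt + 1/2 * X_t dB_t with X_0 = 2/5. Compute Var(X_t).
Var(X_t) = 4*(exp(t/4) - 1)*exp(4*t/3)/25

For GBM dX = mu X dt + sigma X dB with X_0 = x_0, apply Itô to Y = log X: dY = (mu - sigma^2/2) dt + sigma dB, so Y_t = log(x_0) + (mu - sigma^2/2) t + sigma B_t and hence X_t = x_0 * exp((mu - sigma^2/2) t + sigma B_t).
With mu = 2/3, sigma = 1/2, x_0 = 2/5, this gives:
  X_t = 2/5 * exp((13/24) * t + (1/2) * B_t).
Since sigma*B_t ~ Normal(0, sigma^2 t), E[exp(sigma*B_t)] = exp(sigma^2 t / 2); so E[X_t] = x_0 * exp((mu - sigma^2/2) t) * exp(sigma^2 t / 2) = x_0 * exp(mu t) = 2*exp(2*t/3)/5.
Var(X_t) = E[X_t^2] - (E[X_t])^2 = x_0^2 * exp(2 mu t) * (exp(sigma^2 t) - 1) = 4*(exp(t/4) - 1)*exp(4*t/3)/25.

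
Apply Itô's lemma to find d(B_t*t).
d(B_t*t) = (B_t) dt + (t) dB_t

Itô's formula for f(t, x): d f(t, B_t) = (f_t + (1/2) f_xx) dt + f_x dB_t. Compute partials of f(t, x) = t*x:
  f_t(t,x)  = x
  f_x(t,x)  = t
  f_xx(t,x) = 0
Assemble drift = f_t + (1/2) f_xx = x and diffusion = f_x = t. Substituting x = B_t:
  d(B_t*t) = (B_t) dt + (t) dB_t.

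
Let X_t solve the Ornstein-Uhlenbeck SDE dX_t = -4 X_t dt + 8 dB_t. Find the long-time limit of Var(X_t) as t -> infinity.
lim Var(X_t) = 8

The OU SDE dX = -theta X dt + sigma dB admits the integrating factor exp(theta t): d(exp(theta t) X_t) = sigma exp(theta t) dB_t. Integrating from 0 to t gives X_t = x_0 * exp(-theta t) + sigma * int_0^t exp(-theta (t-s)) dB_s for any initial x_0. The Itô integral has variance (by the Itô isometry) sigma^2 * int_0^t exp(-2 theta (t - s)) ds = sigma^2 * (1 - exp(-2 theta t)) / (2 theta), independent of x_0.
With theta = 4, sigma = 8:
  Var(X_t) = (8)^2 * (1 - exp(-2*4 t)) / (2 * 4) = 8 - 8*exp(-8*t).
As t -> infinity, exp(-2*4 t) -> 0, so the stationary variance is sigma^2 / (2 theta) = 8.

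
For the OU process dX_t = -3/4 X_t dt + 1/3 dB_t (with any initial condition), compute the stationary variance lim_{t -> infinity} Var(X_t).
lim Var(X_t) = 2/27

The OU SDE dX = -theta X dt + sigma dB admits the integrating factor exp(theta t): d(exp(theta t) X_t) = sigma exp(theta t) dB_t. Integrating from 0 to t gives X_t = x_0 * exp(-theta t) + sigma * int_0^t exp(-theta (t-s)) dB_s for any initial x_0. The Itô integral has variance (by the Itô isometry) sigma^2 * int_0^t exp(-2 theta (t - s)) ds = sigma^2 * (1 - exp(-2 theta t)) / (2 theta), independent of x_0.
With theta = 3/4, sigma = 1/3:
  Var(X_t) = (1/3)^2 * (1 - exp(-2*3/4 t)) / (2 * 3/4) = 2/27 - 2*exp(-3*t/2)/27.
As t -> infinity, exp(-2*3/4 t) -> 0, so the stationary variance is sigma^2 / (2 theta) = 2/27.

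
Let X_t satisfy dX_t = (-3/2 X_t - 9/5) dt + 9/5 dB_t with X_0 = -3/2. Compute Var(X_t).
Var(X_t) = 27/25 - 27*exp(-3*t)/25

The variance V(t) = Var(X_t) satisfies V'(t) = 2 a V(t) + c^2 with V(0) = 0 (drift coefficient is linear in X, diffusion is constant). With a = -3/2, c = 9/5, the solution is
  V(t) = (c^2 / (2 a)) * (exp(2 a t) - 1)
       = ((9/5)^2 / (2*(-3/2))) * (exp((-3) t) - 1)
       = 27/25 - 27*exp(-3*t)/25.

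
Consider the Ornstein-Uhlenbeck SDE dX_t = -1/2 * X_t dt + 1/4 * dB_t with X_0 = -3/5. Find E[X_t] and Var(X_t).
E[X_t] = -3*exp(-t/2)/5; Var(X_t) = (exp(t) - 1)*exp(-t)/16

The OU SDE dX = -theta X dt + sigma dB admits the integrating factor exp(theta t): d(exp(theta t) X_t) = sigma exp(theta t) dB_t. Integrating from 0 to t:
  X_t = x_0 * exp(-theta t) + sigma * int_0^t exp(-theta (t-s)) dB_s.
The Itô integral has mean 0 and (by the Itô isometry) variance sigma^2 * int_0^t exp(-2 theta (t - s)) ds = sigma^2 * (1 - exp(-2 theta t)) / (2 theta).
With theta = 1/2, sigma = 1/4, x_0 = -3/5:
  E[X_t] = -3/5 * exp(-1/2 t) = -3*exp(-t/2)/5
  Var(X_t) = (1/4)^2 * (1 - exp(-2*1/2 t)) / (2 * 1/2) = (exp(t) - 1)*exp(-t)/16.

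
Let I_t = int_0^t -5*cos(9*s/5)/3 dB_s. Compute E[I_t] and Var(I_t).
E[I_t] = 0; Var(I_t) = 25*t/18 + 125*sin(18*t/5)/324

The Itô integral of a deterministic integrand f(s) has mean 0 because each increment f(s) * (B_{s+ds} - B_s) has mean 0. By the Itô isometry:
  Var( int_0^t f(s) dB_s ) = E[ (int_0^t f(s) dB_s)^2 ] = int_0^t f(s)^2 ds.
Here f(s) = -5*cos(9*s/5)/3, so f(s)^2 = 25*cos(9*s/5)^2/9. Integrate:
  int_0^t (25*cos(9*s/5)^2/9) ds = 25*t/18 + 125*sin(18*t/5)/324.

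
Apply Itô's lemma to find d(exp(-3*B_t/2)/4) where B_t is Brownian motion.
d(exp(-3*B_t/2)/4) = (9*exp(-3*B_t/2)/32) dt + (-3*exp(-3*B_t/2)/8) dB_t

Itô's formula for f(B_t) gives d f(B_t) = f'(B_t) dB_t + (1/2) f''(B_t) dt. Compute derivatives of f(x) = exp(-3*x/2)/4:
  f'(x)  = -3*exp(-3*x/2)/8
  f''(x) = 9*exp(-3*x/2)/16
Substitute x = B_t and multiply the f'' term by 1/2:
  drift     = (1/2) * (9*exp(-3*x/2)/16) evaluated at B_t = 9*exp(-3*B_t/2)/32
  diffusion = (-3*exp(-3*x/2)/8) evaluated at B_t = -3*exp(-3*B_t/2)/8
Therefore d(exp(-3*B_t/2)/4) = (9*exp(-3*B_t/2)/32) dt + (-3*exp(-3*B_t/2)/8) dB_t.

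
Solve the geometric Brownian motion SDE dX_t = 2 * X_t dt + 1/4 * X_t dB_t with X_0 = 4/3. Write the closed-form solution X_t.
X_t = 4/3 * exp((63/32) * t + (1/4) * B_t)

For GBM dX = mu X dt + sigma X dB with X_0 = x_0, apply Itô to Y = log X: dY = (mu - sigma^2/2) dt + sigma dB, so Y_t = log(x_0) + (mu - sigma^2/2) t + sigma B_t and hence X_t = x_0 * exp((mu - sigma^2/2) t + sigma B_t).
With mu = 2, sigma = 1/4, x_0 = 4/3, this gives:
  X_t = 4/3 * exp((63/32) * t + (1/4) * B_t).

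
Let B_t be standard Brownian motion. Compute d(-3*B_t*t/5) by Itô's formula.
d(-3*B_t*t/5) = (-3*B_t/5) dt + (-3*t/5) dB_t

Itô's formula for f(t, x): d f(t, B_t) = (f_t + (1/2) f_xx) dt + f_x dB_t. Compute partials of f(t, x) = -3*t*x/5:
  f_t(t,x)  = -3*x/5
  f_x(t,x)  = -3*t/5
  f_xx(t,x) = 0
Assemble drift = f_t + (1/2) f_xx = -3*x/5 and diffusion = f_x = -3*t/5. Substituting x = B_t:
  d(-3*B_t*t/5) = (-3*B_t/5) dt + (-3*t/5) dB_t.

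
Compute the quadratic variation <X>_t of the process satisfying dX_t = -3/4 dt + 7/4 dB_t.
<X>_t = 49*t/16

For an Itô process dX_t = a(t) dt + b(t) dB_t, the quadratic variation is <X>_t = int_0^t b(s)^2 ds (the drift term does not contribute). Here b(s) = 7/4, so
  b(s)^2 = 49/16.
Integrating from 0 to t:
  <X>_t = int_0^t (49/16) ds = 49*t/16.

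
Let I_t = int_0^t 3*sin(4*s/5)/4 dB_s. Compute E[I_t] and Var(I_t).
E[I_t] = 0; Var(I_t) = 9*t/32 - 45*sin(4*t/5)*cos(4*t/5)/128

The Itô integral of a deterministic integrand f(s) has mean 0 because each increment f(s) * (B_{s+ds} - B_s) has mean 0. By the Itô isometry:
  Var( int_0^t f(s) dB_s ) = E[ (int_0^t f(s) dB_s)^2 ] = int_0^t f(s)^2 ds.
Here f(s) = 3*sin(4*s/5)/4, so f(s)^2 = 9*sin(4*s/5)^2/16. Integrate:
  int_0^t (9*sin(4*s/5)^2/16) ds = 9*t/32 - 45*sin(4*t/5)*cos(4*t/5)/128.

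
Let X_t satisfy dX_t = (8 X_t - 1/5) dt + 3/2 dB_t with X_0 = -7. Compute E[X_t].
E[X_t] = 1/40 - 281*exp(8*t)/40

Taking expectations and using E[dB_t] = 0, the mean m(t) = E[X_t] satisfies the ODE m'(t) = a m(t) + b with m(0) = x_0. With a = 8, b = -1/5, x_0 = -7, the solution is
  m(t) = x_0 * exp(a t) + (b/a) * (exp(a t) - 1)
       = (-7) * exp(8 t) + ((-1/5)/8) * (exp(8 t) - 1)
       = 1/40 - 281*exp(8*t)/40.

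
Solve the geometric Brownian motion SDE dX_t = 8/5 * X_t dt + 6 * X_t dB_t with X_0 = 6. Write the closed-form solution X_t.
X_t = 6 * exp((-82/5) * t + (6) * B_t)

For GBM dX = mu X dt + sigma X dB with X_0 = x_0, apply Itô to Y = log X: dY = (mu - sigma^2/2) dt + sigma dB, so Y_t = log(x_0) + (mu - sigma^2/2) t + sigma B_t and hence X_t = x_0 * exp((mu - sigma^2/2) t + sigma B_t).
With mu = 8/5, sigma = 6, x_0 = 6, this gives:
  X_t = 6 * exp((-82/5) * t + (6) * B_t).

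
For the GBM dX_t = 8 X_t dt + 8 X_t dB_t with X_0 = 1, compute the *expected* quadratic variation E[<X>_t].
E[<X>_t] = 4*exp(80*t)/5 - 4/5

<X>_t = int_0^t (8 * X_s)^2 ds. Taking expectation inside the integral: E[<X>_t] = 8^2 * int_0^t E[X_s^2] ds. For GBM, E[X_s^2] = x_0^2 * exp((2 mu + sigma^2) s). Integrating:
  E[<X>_t] = 8^2 * 1^2 * (exp((2*8 + 8^2) t) - 1) / (2*8 + 8^2)
           = 8^2 * 1^2 * (exp(80 t) - 1) / 80 = 4*exp(80*t)/5 - 4/5.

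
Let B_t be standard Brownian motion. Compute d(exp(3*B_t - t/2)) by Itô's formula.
d(exp(3*B_t - t/2)) = (4*exp(3*B_t - t/2)) dt + (3*exp(3*B_t - t/2)) dB_t

Itô's formula for f(t, x): d f(t, B_t) = (f_t + (1/2) f_xx) dt + f_x dB_t. Compute partials of f(t, x) = exp(-t/2 + 3*x):
  f_t(t,x)  = -exp(-t/2 + 3*x)/2
  f_x(t,x)  = 3*exp(-t/2 + 3*x)
  f_xx(t,x) = 9*exp(-t/2 + 3*x)
Assemble drift = f_t + (1/2) f_xx = 4*exp(-t/2 + 3*x) and diffusion = f_x = 3*exp(-t/2 + 3*x). Substituting x = B_t:
  d(exp(3*B_t - t/2)) = (4*exp(3*B_t - t/2)) dt + (3*exp(3*B_t - t/2)) dB_t.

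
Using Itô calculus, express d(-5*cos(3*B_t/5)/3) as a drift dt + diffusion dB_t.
d(-5*cos(3*B_t/5)/3) = (3*cos(3*B_t/5)/10) dt + (sin(3*B_t/5)) dB_t

Itô's formula for f(B_t) gives d f(B_t) = f'(B_t) dB_t + (1/2) f''(B_t) dt. Compute derivatives of f(x) = -5*cos(3*x/5)/3:
  f'(x)  = sin(3*x/5)
  f''(x) = 3*cos(3*x/5)/5
Substitute x = B_t and multiply the f'' term by 1/2:
  drift     = (1/2) * (3*cos(3*x/5)/5) evaluated at B_t = 3*cos(3*B_t/5)/10
  diffusion = (sin(3*x/5)) evaluated at B_t = sin(3*B_t/5)
Therefore d(-5*cos(3*B_t/5)/3) = (3*cos(3*B_t/5)/10) dt + (sin(3*B_t/5)) dB_t.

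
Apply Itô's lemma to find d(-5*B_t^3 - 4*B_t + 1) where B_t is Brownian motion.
d(-5*B_t^3 - 4*B_t + 1) = (-15*B_t) dt + (-15*B_t^2 - 4) dB_t

Itô's formula for f(B_t) gives d f(B_t) = f'(B_t) dB_t + (1/2) f''(B_t) dt. Compute derivatives of f(x) = -5*x^3 - 4*x + 1:
  f'(x)  = -15*x^2 - 4
  f''(x) = -30*x
Substitute x = B_t and multiply the f'' term by 1/2:
  drift     = (1/2) * (-30*x) evaluated at B_t = -15*B_t
  diffusion = (-15*x^2 - 4) evaluated at B_t = -15*B_t^2 - 4
Therefore d(-5*B_t^3 - 4*B_t + 1) = (-15*B_t) dt + (-15*B_t^2 - 4) dB_t.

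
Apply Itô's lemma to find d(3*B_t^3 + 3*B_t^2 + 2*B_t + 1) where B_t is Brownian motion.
d(3*B_t^3 + 3*B_t^2 + 2*B_t + 1) = (9*B_t + 3) dt + (9*B_t^2 + 6*B_t + 2) dB_t

Itô's formula for f(B_t) gives d f(B_t) = f'(B_t) dB_t + (1/2) f''(B_t) dt. Compute derivatives of f(x) = 3*x^3 + 3*x^2 + 2*x + 1:
  f'(x)  = 9*x^2 + 6*x + 2
  f''(x) = 18*x + 6
Substitute x = B_t and multiply the f'' term by 1/2:
  drift     = (1/2) * (18*x + 6) evaluated at B_t = 9*B_t + 3
  diffusion = (9*x^2 + 6*x + 2) evaluated at B_t = 9*B_t^2 + 6*B_t + 2
Therefore d(3*B_t^3 + 3*B_t^2 + 2*B_t + 1) = (9*B_t + 3) dt + (9*B_t^2 + 6*B_t + 2) dB_t.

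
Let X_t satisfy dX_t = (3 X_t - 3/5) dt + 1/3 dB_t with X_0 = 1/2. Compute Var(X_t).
Var(X_t) = exp(6*t)/54 - 1/54

The variance V(t) = Var(X_t) satisfies V'(t) = 2 a V(t) + c^2 with V(0) = 0 (drift coefficient is linear in X, diffusion is constant). With a = 3, c = 1/3, the solution is
  V(t) = (c^2 / (2 a)) * (exp(2 a t) - 1)
       = ((1/3)^2 / (2*3)) * (exp(6 t) - 1)
       = exp(6*t)/54 - 1/54.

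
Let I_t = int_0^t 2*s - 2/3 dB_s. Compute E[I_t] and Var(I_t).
E[I_t] = 0; Var(I_t) = 4*t*(3*t^2 - 3*t + 1)/9

The Itô integral of a deterministic integrand f(s) has mean 0 because each increment f(s) * (B_{s+ds} - B_s) has mean 0. By the Itô isometry:
  Var( int_0^t f(s) dB_s ) = E[ (int_0^t f(s) dB_s)^2 ] = int_0^t f(s)^2 ds.
Here f(s) = 2*s - 2/3, so f(s)^2 = 4*(3*s - 1)^2/9. Integrate:
  int_0^t (4*(3*s - 1)^2/9) ds = 4*t*(3*t^2 - 3*t + 1)/9.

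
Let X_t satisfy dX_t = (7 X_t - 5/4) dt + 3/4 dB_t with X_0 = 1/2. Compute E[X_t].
E[X_t] = 9*exp(7*t)/28 + 5/28

Taking expectations and using E[dB_t] = 0, the mean m(t) = E[X_t] satisfies the ODE m'(t) = a m(t) + b with m(0) = x_0. With a = 7, b = -5/4, x_0 = 1/2, the solution is
  m(t) = x_0 * exp(a t) + (b/a) * (exp(a t) - 1)
       = (1/2) * exp(7 t) + ((-5/4)/7) * (exp(7 t) - 1)
       = 9*exp(7*t)/28 + 5/28.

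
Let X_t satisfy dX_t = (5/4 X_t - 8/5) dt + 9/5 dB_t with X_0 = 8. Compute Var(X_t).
Var(X_t) = 162*exp(5*t/2)/125 - 162/125

The variance V(t) = Var(X_t) satisfies V'(t) = 2 a V(t) + c^2 with V(0) = 0 (drift coefficient is linear in X, diffusion is constant). With a = 5/4, c = 9/5, the solution is
  V(t) = (c^2 / (2 a)) * (exp(2 a t) - 1)
       = ((9/5)^2 / (2*(5/4))) * (exp((5/2) t) - 1)
       = 162*exp(5*t/2)/125 - 162/125.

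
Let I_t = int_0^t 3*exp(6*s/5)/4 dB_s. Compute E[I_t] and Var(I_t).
E[I_t] = 0; Var(I_t) = 15*exp(12*t/5)/64 - 15/64

The Itô integral of a deterministic integrand f(s) has mean 0 because each increment f(s) * (B_{s+ds} - B_s) has mean 0. By the Itô isometry:
  Var( int_0^t f(s) dB_s ) = E[ (int_0^t f(s) dB_s)^2 ] = int_0^t f(s)^2 ds.
Here f(s) = 3*exp(6*s/5)/4, so f(s)^2 = 9*exp(12*s/5)/16. Integrate:
  int_0^t (9*exp(12*s/5)/16) ds = 15*exp(12*t/5)/64 - 15/64.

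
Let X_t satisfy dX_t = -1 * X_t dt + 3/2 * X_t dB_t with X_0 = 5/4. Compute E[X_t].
E[X_t] = 5*exp(-t)/4

For GBM dX = mu X dt + sigma X dB with X_0 = x_0, apply Itô to Y = log X: dY = (mu - sigma^2/2) dt + sigma dB, so Y_t = log(x_0) + (mu - sigma^2/2) t + sigma B_t and hence X_t = x_0 * exp((mu - sigma^2/2) t + sigma B_t).
With mu = -1, sigma = 3/2, x_0 = 5/4, this gives:
  X_t = 5/4 * exp((-17/8) * t + (3/2) * B_t).
Since sigma*B_t ~ Normal(0, sigma^2 t), E[exp(sigma*B_t)] = exp(sigma^2 t / 2); so E[X_t] = x_0 * exp((mu - sigma^2/2) t) * exp(sigma^2 t / 2) = x_0 * exp(mu t) = 5*exp(-t)/4.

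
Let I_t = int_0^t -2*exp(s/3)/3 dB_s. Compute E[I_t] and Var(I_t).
E[I_t] = 0; Var(I_t) = 2*exp(2*t/3)/3 - 2/3

The Itô integral of a deterministic integrand f(s) has mean 0 because each increment f(s) * (B_{s+ds} - B_s) has mean 0. By the Itô isometry:
  Var( int_0^t f(s) dB_s ) = E[ (int_0^t f(s) dB_s)^2 ] = int_0^t f(s)^2 ds.
Here f(s) = -2*exp(s/3)/3, so f(s)^2 = 4*exp(2*s/3)/9. Integrate:
  int_0^t (4*exp(2*s/3)/9) ds = 2*exp(2*t/3)/3 - 2/3.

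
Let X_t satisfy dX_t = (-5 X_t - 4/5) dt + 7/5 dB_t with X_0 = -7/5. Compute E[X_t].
E[X_t] = -4/25 - 31*exp(-5*t)/25

Taking expectations and using E[dB_t] = 0, the mean m(t) = E[X_t] satisfies the ODE m'(t) = a m(t) + b with m(0) = x_0. With a = -5, b = -4/5, x_0 = -7/5, the solution is
  m(t) = x_0 * exp(a t) + (b/a) * (exp(a t) - 1)
       = (-7/5) * exp((-5) t) + ((-4/5)/(-5)) * (exp((-5) t) - 1)
       = -4/25 - 31*exp(-5*t)/25.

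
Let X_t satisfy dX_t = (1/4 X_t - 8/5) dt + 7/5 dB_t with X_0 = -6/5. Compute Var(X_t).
Var(X_t) = 98*exp(t/2)/25 - 98/25

The variance V(t) = Var(X_t) satisfies V'(t) = 2 a V(t) + c^2 with V(0) = 0 (drift coefficient is linear in X, diffusion is constant). With a = 1/4, c = 7/5, the solution is
  V(t) = (c^2 / (2 a)) * (exp(2 a t) - 1)
       = ((7/5)^2 / (2*(1/4))) * (exp((1/2) t) - 1)
       = 98*exp(t/2)/25 - 98/25.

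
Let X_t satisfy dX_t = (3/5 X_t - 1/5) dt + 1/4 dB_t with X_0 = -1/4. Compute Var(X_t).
Var(X_t) = 5*exp(6*t/5)/96 - 5/96

The variance V(t) = Var(X_t) satisfies V'(t) = 2 a V(t) + c^2 with V(0) = 0 (drift coefficient is linear in X, diffusion is constant). With a = 3/5, c = 1/4, the solution is
  V(t) = (c^2 / (2 a)) * (exp(2 a t) - 1)
       = ((1/4)^2 / (2*(3/5))) * (exp((6/5) t) - 1)
       = 5*exp(6*t/5)/96 - 5/96.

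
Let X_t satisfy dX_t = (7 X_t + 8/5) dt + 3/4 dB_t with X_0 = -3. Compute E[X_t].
E[X_t] = -97*exp(7*t)/35 - 8/35

Taking expectations and using E[dB_t] = 0, the mean m(t) = E[X_t] satisfies the ODE m'(t) = a m(t) + b with m(0) = x_0. With a = 7, b = 8/5, x_0 = -3, the solution is
  m(t) = x_0 * exp(a t) + (b/a) * (exp(a t) - 1)
       = (-3) * exp(7 t) + ((8/5)/7) * (exp(7 t) - 1)
       = -97*exp(7*t)/35 - 8/35.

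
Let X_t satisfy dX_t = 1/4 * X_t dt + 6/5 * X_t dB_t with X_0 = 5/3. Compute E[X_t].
E[X_t] = 5*exp(t/4)/3

For GBM dX = mu X dt + sigma X dB with X_0 = x_0, apply Itô to Y = log X: dY = (mu - sigma^2/2) dt + sigma dB, so Y_t = log(x_0) + (mu - sigma^2/2) t + sigma B_t and hence X_t = x_0 * exp((mu - sigma^2/2) t + sigma B_t).
With mu = 1/4, sigma = 6/5, x_0 = 5/3, this gives:
  X_t = 5/3 * exp((-47/100) * t + (6/5) * B_t).
Since sigma*B_t ~ Normal(0, sigma^2 t), E[exp(sigma*B_t)] = exp(sigma^2 t / 2); so E[X_t] = x_0 * exp((mu - sigma^2/2) t) * exp(sigma^2 t / 2) = x_0 * exp(mu t) = 5*exp(t/4)/3.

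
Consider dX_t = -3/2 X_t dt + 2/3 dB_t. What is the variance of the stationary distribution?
lim Var(X_t) = 4/27

The OU SDE dX = -theta X dt + sigma dB admits the integrating factor exp(theta t): d(exp(theta t) X_t) = sigma exp(theta t) dB_t. Integrating from 0 to t gives X_t = x_0 * exp(-theta t) + sigma * int_0^t exp(-theta (t-s)) dB_s for any initial x_0. The Itô integral has variance (by the Itô isometry) sigma^2 * int_0^t exp(-2 theta (t - s)) ds = sigma^2 * (1 - exp(-2 theta t)) / (2 theta), independent of x_0.
With theta = 3/2, sigma = 2/3:
  Var(X_t) = (2/3)^2 * (1 - exp(-2*3/2 t)) / (2 * 3/2) = 4/27 - 4*exp(-3*t)/27.
As t -> infinity, exp(-2*3/2 t) -> 0, so the stationary variance is sigma^2 / (2 theta) = 4/27.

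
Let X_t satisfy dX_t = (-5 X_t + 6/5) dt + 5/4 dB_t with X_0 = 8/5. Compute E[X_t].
E[X_t] = 6/25 + 34*exp(-5*t)/25

Taking expectations and using E[dB_t] = 0, the mean m(t) = E[X_t] satisfies the ODE m'(t) = a m(t) + b with m(0) = x_0. With a = -5, b = 6/5, x_0 = 8/5, the solution is
  m(t) = x_0 * exp(a t) + (b/a) * (exp(a t) - 1)
       = (8/5) * exp((-5) t) + ((6/5)/(-5)) * (exp((-5) t) - 1)
       = 6/25 + 34*exp(-5*t)/25.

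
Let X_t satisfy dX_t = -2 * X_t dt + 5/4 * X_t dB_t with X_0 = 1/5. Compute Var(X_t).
Var(X_t) = (exp(25*t/16) - 1)*exp(-4*t)/25

For GBM dX = mu X dt + sigma X dB with X_0 = x_0, apply Itô to Y = log X: dY = (mu - sigma^2/2) dt + sigma dB, so Y_t = log(x_0) + (mu - sigma^2/2) t + sigma B_t and hence X_t = x_0 * exp((mu - sigma^2/2) t + sigma B_t).
With mu = -2, sigma = 5/4, x_0 = 1/5, this gives:
  X_t = 1/5 * exp((-89/32) * t + (5/4) * B_t).
Since sigma*B_t ~ Normal(0, sigma^2 t), E[exp(sigma*B_t)] = exp(sigma^2 t / 2); so E[X_t] = x_0 * exp((mu - sigma^2/2) t) * exp(sigma^2 t / 2) = x_0 * exp(mu t) = exp(-2*t)/5.
Var(X_t) = E[X_t^2] - (E[X_t])^2 = x_0^2 * exp(2 mu t) * (exp(sigma^2 t) - 1) = (exp(25*t/16) - 1)*exp(-4*t)/25.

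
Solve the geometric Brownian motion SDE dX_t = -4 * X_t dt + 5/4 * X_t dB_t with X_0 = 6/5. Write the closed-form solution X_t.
X_t = 6/5 * exp((-153/32) * t + (5/4) * B_t)

For GBM dX = mu X dt + sigma X dB with X_0 = x_0, apply Itô to Y = log X: dY = (mu - sigma^2/2) dt + sigma dB, so Y_t = log(x_0) + (mu - sigma^2/2) t + sigma B_t and hence X_t = x_0 * exp((mu - sigma^2/2) t + sigma B_t).
With mu = -4, sigma = 5/4, x_0 = 6/5, this gives:
  X_t = 6/5 * exp((-153/32) * t + (5/4) * B_t).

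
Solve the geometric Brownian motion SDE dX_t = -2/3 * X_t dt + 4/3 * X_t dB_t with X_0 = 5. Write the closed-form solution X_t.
X_t = 5 * exp((-14/9) * t + (4/3) * B_t)

For GBM dX = mu X dt + sigma X dB with X_0 = x_0, apply Itô to Y = log X: dY = (mu - sigma^2/2) dt + sigma dB, so Y_t = log(x_0) + (mu - sigma^2/2) t + sigma B_t and hence X_t = x_0 * exp((mu - sigma^2/2) t + sigma B_t).
With mu = -2/3, sigma = 4/3, x_0 = 5, this gives:
  X_t = 5 * exp((-14/9) * t + (4/3) * B_t).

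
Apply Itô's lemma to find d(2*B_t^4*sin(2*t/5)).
d(2*B_t^4*sin(2*t/5)) = (4*B_t^2*(B_t^2*cos(2*t/5) + 15*sin(2*t/5))/5) dt + (8*B_t^3*sin(2*t/5)) dB_t

Itô's formula for f(t, x): d f(t, B_t) = (f_t + (1/2) f_xx) dt + f_x dB_t. Compute partials of f(t, x) = 2*x^4*sin(2*t/5):
  f_t(t,x)  = 4*x^4*cos(2*t/5)/5
  f_x(t,x)  = 8*x^3*sin(2*t/5)
  f_xx(t,x) = 24*x^2*sin(2*t/5)
Assemble drift = f_t + (1/2) f_xx = 4*x^2*(x^2*cos(2*t/5) + 15*sin(2*t/5))/5 and diffusion = f_x = 8*x^3*sin(2*t/5). Substituting x = B_t:
  d(2*B_t^4*sin(2*t/5)) = (4*B_t^2*(B_t^2*cos(2*t/5) + 15*sin(2*t/5))/5) dt + (8*B_t^3*sin(2*t/5)) dB_t.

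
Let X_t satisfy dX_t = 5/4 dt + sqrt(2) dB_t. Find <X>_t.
<X>_t = 2*t

For an Itô process dX_t = a(t) dt + b(t) dB_t, the quadratic variation is <X>_t = int_0^t b(s)^2 ds (the drift term does not contribute). Here b(s) = sqrt(2), so
  b(s)^2 = 2.
Integrating from 0 to t:
  <X>_t = int_0^t (2) ds = 2*t.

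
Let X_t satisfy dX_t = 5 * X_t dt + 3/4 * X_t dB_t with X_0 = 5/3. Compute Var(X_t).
Var(X_t) = 25*(exp(9*t/16) - 1)*exp(10*t)/9

For GBM dX = mu X dt + sigma X dB with X_0 = x_0, apply Itô to Y = log X: dY = (mu - sigma^2/2) dt + sigma dB, so Y_t = log(x_0) + (mu - sigma^2/2) t + sigma B_t and hence X_t = x_0 * exp((mu - sigma^2/2) t + sigma B_t).
With mu = 5, sigma = 3/4, x_0 = 5/3, this gives:
  X_t = 5/3 * exp((151/32) * t + (3/4) * B_t).
Since sigma*B_t ~ Normal(0, sigma^2 t), E[exp(sigma*B_t)] = exp(sigma^2 t / 2); so E[X_t] = x_0 * exp((mu - sigma^2/2) t) * exp(sigma^2 t / 2) = x_0 * exp(mu t) = 5*exp(5*t)/3.
Var(X_t) = E[X_t^2] - (E[X_t])^2 = x_0^2 * exp(2 mu t) * (exp(sigma^2 t) - 1) = 25*(exp(9*t/16) - 1)*exp(10*t)/9.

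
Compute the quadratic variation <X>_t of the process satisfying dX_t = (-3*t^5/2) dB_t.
<X>_t = 9*t^11/44

For an Itô process dX_t = a(t) dt + b(t) dB_t, the quadratic variation is <X>_t = int_0^t b(s)^2 ds (the drift term does not contribute). Here b(s) = -3*s^5/2, so
  b(s)^2 = 9*s^10/4.
Integrating from 0 to t:
  <X>_t = int_0^t (9*s^10/4) ds = 9*t^11/44.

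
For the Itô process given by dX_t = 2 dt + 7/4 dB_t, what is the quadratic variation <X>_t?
<X>_t = 49*t/16

For an Itô process dX_t = a(t) dt + b(t) dB_t, the quadratic variation is <X>_t = int_0^t b(s)^2 ds (the drift term does not contribute). Here b(s) = 7/4, so
  b(s)^2 = 49/16.
Integrating from 0 to t:
  <X>_t = int_0^t (49/16) ds = 49*t/16.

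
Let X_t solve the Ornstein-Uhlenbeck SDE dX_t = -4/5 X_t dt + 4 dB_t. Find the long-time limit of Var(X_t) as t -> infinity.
lim Var(X_t) = 10

The OU SDE dX = -theta X dt + sigma dB admits the integrating factor exp(theta t): d(exp(theta t) X_t) = sigma exp(theta t) dB_t. Integrating from 0 to t gives X_t = x_0 * exp(-theta t) + sigma * int_0^t exp(-theta (t-s)) dB_s for any initial x_0. The Itô integral has variance (by the Itô isometry) sigma^2 * int_0^t exp(-2 theta (t - s)) ds = sigma^2 * (1 - exp(-2 theta t)) / (2 theta), independent of x_0.
With theta = 4/5, sigma = 4:
  Var(X_t) = (4)^2 * (1 - exp(-2*4/5 t)) / (2 * 4/5) = 10 - 10*exp(-8*t/5).
As t -> infinity, exp(-2*4/5 t) -> 0, so the stationary variance is sigma^2 / (2 theta) = 10.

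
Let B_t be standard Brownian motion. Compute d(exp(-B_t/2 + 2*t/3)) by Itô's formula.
d(exp(-B_t/2 + 2*t/3)) = (19*exp(-B_t/2 + 2*t/3)/24) dt + (-exp(-B_t/2 + 2*t/3)/2) dB_t

Itô's formula for f(t, x): d f(t, B_t) = (f_t + (1/2) f_xx) dt + f_x dB_t. Compute partials of f(t, x) = exp(2*t/3 - x/2):
  f_t(t,x)  = 2*exp(2*t/3 - x/2)/3
  f_x(t,x)  = -exp(2*t/3 - x/2)/2
  f_xx(t,x) = exp(2*t/3 - x/2)/4
Assemble drift = f_t + (1/2) f_xx = 19*exp(2*t/3 - x/2)/24 and diffusion = f_x = -exp(2*t/3 - x/2)/2. Substituting x = B_t:
  d(exp(-B_t/2 + 2*t/3)) = (19*exp(-B_t/2 + 2*t/3)/24) dt + (-exp(-B_t/2 + 2*t/3)/2) dB_t.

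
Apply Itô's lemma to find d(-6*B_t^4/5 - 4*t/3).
d(-6*B_t^4/5 - 4*t/3) = (-36*B_t^2/5 - 4/3) dt + (-24*B_t^3/5) dB_t

Itô's formula for f(t, x): d f(t, B_t) = (f_t + (1/2) f_xx) dt + f_x dB_t. Compute partials of f(t, x) = -4*t/3 - 6*x^4/5:
  f_t(t,x)  = -4/3
  f_x(t,x)  = -24*x^3/5
  f_xx(t,x) = -72*x^2/5
Assemble drift = f_t + (1/2) f_xx = -36*x^2/5 - 4/3 and diffusion = f_x = -24*x^3/5. Substituting x = B_t:
  d(-6*B_t^4/5 - 4*t/3) = (-36*B_t^2/5 - 4/3) dt + (-24*B_t^3/5) dB_t.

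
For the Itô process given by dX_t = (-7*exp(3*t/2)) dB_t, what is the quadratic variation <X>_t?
<X>_t = 49*exp(3*t)/3 - 49/3

For an Itô process dX_t = a(t) dt + b(t) dB_t, the quadratic variation is <X>_t = int_0^t b(s)^2 ds (the drift term does not contribute). Here b(s) = -7*exp(3*s/2), so
  b(s)^2 = 49*exp(3*s).
Integrating from 0 to t:
  <X>_t = int_0^t (49*exp(3*s)) ds = 49*exp(3*t)/3 - 49/3.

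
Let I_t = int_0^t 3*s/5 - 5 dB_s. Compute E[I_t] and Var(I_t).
E[I_t] = 0; Var(I_t) = t*(3*t^2 - 75*t + 625)/25

The Itô integral of a deterministic integrand f(s) has mean 0 because each increment f(s) * (B_{s+ds} - B_s) has mean 0. By the Itô isometry:
  Var( int_0^t f(s) dB_s ) = E[ (int_0^t f(s) dB_s)^2 ] = int_0^t f(s)^2 ds.
Here f(s) = 3*s/5 - 5, so f(s)^2 = (3*s - 25)^2/25. Integrate:
  int_0^t ((3*s - 25)^2/25) ds = t*(3*t^2 - 75*t + 625)/25.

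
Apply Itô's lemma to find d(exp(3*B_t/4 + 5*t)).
d(exp(3*B_t/4 + 5*t)) = (169*exp(3*B_t/4 + 5*t)/32) dt + (3*exp(3*B_t/4 + 5*t)/4) dB_t

Itô's formula for f(t, x): d f(t, B_t) = (f_t + (1/2) f_xx) dt + f_x dB_t. Compute partials of f(t, x) = exp(5*t + 3*x/4):
  f_t(t,x)  = 5*exp(5*t + 3*x/4)
  f_x(t,x)  = 3*exp(5*t + 3*x/4)/4
  f_xx(t,x) = 9*exp(5*t + 3*x/4)/16
Assemble drift = f_t + (1/2) f_xx = 169*exp(5*t + 3*x/4)/32 and diffusion = f_x = 3*exp(5*t + 3*x/4)/4. Substituting x = B_t:
  d(exp(3*B_t/4 + 5*t)) = (169*exp(3*B_t/4 + 5*t)/32) dt + (3*exp(3*B_t/4 + 5*t)/4) dB_t.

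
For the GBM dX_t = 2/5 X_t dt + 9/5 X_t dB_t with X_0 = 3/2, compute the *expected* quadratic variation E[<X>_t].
E[<X>_t] = 729*exp(101*t/25)/404 - 729/404

<X>_t = int_0^t ((9/5) * X_s)^2 ds. Taking expectation inside the integral: E[<X>_t] = (9/5)^2 * int_0^t E[X_s^2] ds. For GBM, E[X_s^2] = x_0^2 * exp((2 mu + sigma^2) s). Integrating:
  E[<X>_t] = (9/5)^2 * (3/2)^2 * (exp((2*(2/5) + (9/5)^2) t) - 1) / (2*(2/5) + (9/5)^2)
           = (9/5)^2 * (3/2)^2 * (exp((101/25) t) - 1) / (101/25) = 729*exp(101*t/25)/404 - 729/404.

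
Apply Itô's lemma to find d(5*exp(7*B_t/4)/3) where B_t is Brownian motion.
d(5*exp(7*B_t/4)/3) = (245*exp(7*B_t/4)/96) dt + (35*exp(7*B_t/4)/12) dB_t

Itô's formula for f(B_t) gives d f(B_t) = f'(B_t) dB_t + (1/2) f''(B_t) dt. Compute derivatives of f(x) = 5*exp(7*x/4)/3:
  f'(x)  = 35*exp(7*x/4)/12
  f''(x) = 245*exp(7*x/4)/48
Substitute x = B_t and multiply the f'' term by 1/2:
  drift     = (1/2) * (245*exp(7*x/4)/48) evaluated at B_t = 245*exp(7*B_t/4)/96
  diffusion = (35*exp(7*x/4)/12) evaluated at B_t = 35*exp(7*B_t/4)/12
Therefore d(5*exp(7*B_t/4)/3) = (245*exp(7*B_t/4)/96) dt + (35*exp(7*B_t/4)/12) dB_t.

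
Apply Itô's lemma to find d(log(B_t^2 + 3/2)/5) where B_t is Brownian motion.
d(log(B_t^2 + 3/2)/5) = (2*(3 - 2*B_t^2)/(5*(2*B_t^2 + 3)^2)) dt + (4*B_t/(5*(2*B_t^2 + 3))) dB_t

Itô's formula for f(B_t) gives d f(B_t) = f'(B_t) dB_t + (1/2) f''(B_t) dt. Compute derivatives of f(x) = log(x^2 + 3/2)/5:
  f'(x)  = 4*x/(5*(2*x^2 + 3))
  f''(x) = 4*(3 - 2*x^2)/(5*(2*x^2 + 3)^2)
Substitute x = B_t and multiply the f'' term by 1/2:
  drift     = (1/2) * (4*(3 - 2*x^2)/(5*(2*x^2 + 3)^2)) evaluated at B_t = 2*(3 - 2*B_t^2)/(5*(2*B_t^2 + 3)^2)
  diffusion = (4*x/(5*(2*x^2 + 3))) evaluated at B_t = 4*B_t/(5*(2*B_t^2 + 3))
Therefore d(log(B_t^2 + 3/2)/5) = (2*(3 - 2*B_t^2)/(5*(2*B_t^2 + 3)^2)) dt + (4*B_t/(5*(2*B_t^2 + 3))) dB_t.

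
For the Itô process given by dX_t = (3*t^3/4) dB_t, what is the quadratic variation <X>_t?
<X>_t = 9*t^7/112

For an Itô process dX_t = a(t) dt + b(t) dB_t, the quadratic variation is <X>_t = int_0^t b(s)^2 ds (the drift term does not contribute). Here b(s) = 3*s^3/4, so
  b(s)^2 = 9*s^6/16.
Integrating from 0 to t:
  <X>_t = int_0^t (9*s^6/16) ds = 9*t^7/112.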